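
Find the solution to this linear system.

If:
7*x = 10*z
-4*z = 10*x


Then:
x = 0
z = 0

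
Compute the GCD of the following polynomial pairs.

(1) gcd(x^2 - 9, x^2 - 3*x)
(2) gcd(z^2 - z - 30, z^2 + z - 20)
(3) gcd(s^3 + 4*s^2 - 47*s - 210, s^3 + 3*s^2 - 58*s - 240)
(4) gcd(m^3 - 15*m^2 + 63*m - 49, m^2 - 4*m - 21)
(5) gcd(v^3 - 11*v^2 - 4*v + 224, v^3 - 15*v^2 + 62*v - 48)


(1) = gcd((x - 3)*(x + 3), x*(x - 3)) = x - 3
(2) = gcd((z - 6)*(z + 5), (z - 4)*(z + 5)) = z + 5
(3) = gcd((s - 7)*(s + 5)*(s + 6), (s - 8)*(s + 5)*(s + 6)) = s^2 + 11*s + 30
(4) = gcd((m - 7)^2*(m - 1), (m - 7)*(m + 3)) = m - 7
(5) = v - 8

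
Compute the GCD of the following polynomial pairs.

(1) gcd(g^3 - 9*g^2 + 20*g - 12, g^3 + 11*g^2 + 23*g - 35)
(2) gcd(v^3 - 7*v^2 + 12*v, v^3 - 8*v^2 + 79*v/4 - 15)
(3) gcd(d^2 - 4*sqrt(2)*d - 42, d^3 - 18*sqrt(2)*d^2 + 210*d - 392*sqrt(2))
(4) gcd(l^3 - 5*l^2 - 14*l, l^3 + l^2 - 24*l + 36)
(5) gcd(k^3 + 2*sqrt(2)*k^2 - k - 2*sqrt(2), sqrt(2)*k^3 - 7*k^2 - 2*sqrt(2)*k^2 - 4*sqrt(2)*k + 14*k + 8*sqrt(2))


(1) = gcd((g - 6)*(g - 2)*(g - 1), (g - 1)*(g + 5)*(g + 7)) = g - 1
(2) = gcd(v*(v - 4)*(v - 3), (v - 4)*(v - 5/2)*(v - 3/2)) = v - 4
(3) = gcd((d - 7*sqrt(2))*(d + 3*sqrt(2)), (d - 7*sqrt(2))^2*(d - 4*sqrt(2))) = d - 7*sqrt(2)
(4) = gcd(l*(l - 7)*(l + 2), (l - 3)*(l - 2)*(l + 6)) = 1
(5) = gcd((k - 1)*(k + 1)*(k + 2*sqrt(2)), (k - 2)*(k - 4*sqrt(2))*(sqrt(2)*k + 1)) = 1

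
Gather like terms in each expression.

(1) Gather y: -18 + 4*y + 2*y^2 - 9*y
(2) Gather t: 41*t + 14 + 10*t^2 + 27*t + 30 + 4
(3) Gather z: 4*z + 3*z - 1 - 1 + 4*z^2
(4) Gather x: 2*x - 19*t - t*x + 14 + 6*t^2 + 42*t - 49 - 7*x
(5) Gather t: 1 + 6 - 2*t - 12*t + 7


(1) = 2*y^2 - 5*y - 18
(2) = 10*t^2 + 68*t + 48
(3) = 4*z^2 + 7*z - 2
(4) = 6*t^2 + 23*t + x*(-t - 5) - 35
(5) = 14 - 14*t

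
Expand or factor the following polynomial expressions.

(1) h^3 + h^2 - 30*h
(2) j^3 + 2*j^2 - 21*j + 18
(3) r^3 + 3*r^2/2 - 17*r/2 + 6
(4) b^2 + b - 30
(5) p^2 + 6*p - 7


(1) = h*(h - 5)*(h + 6)
(2) = (j - 3)*(j - 1)*(j + 6)
(3) = (r - 3/2)*(r - 1)*(r + 4)
(4) = (b - 5)*(b + 6)
(5) = (p - 1)*(p + 7)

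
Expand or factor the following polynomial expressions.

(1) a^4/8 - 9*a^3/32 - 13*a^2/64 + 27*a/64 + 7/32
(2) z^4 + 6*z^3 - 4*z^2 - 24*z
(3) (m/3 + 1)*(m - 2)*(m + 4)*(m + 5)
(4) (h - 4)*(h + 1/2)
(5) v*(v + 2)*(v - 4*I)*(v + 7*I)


(1) = (a/4 + 1/4)*(a/2 + 1/4)*(a - 2)*(a - 7/4)
(2) = z*(z - 2)*(z + 2)*(z + 6)
(3) = m^4/3 + 10*m^3/3 + 23*m^2/3 - 34*m/3 - 40
(4) = h^2 - 7*h/2 - 2
(5) = v^4 + 2*v^3 + 3*I*v^3 + 28*v^2 + 6*I*v^2 + 56*v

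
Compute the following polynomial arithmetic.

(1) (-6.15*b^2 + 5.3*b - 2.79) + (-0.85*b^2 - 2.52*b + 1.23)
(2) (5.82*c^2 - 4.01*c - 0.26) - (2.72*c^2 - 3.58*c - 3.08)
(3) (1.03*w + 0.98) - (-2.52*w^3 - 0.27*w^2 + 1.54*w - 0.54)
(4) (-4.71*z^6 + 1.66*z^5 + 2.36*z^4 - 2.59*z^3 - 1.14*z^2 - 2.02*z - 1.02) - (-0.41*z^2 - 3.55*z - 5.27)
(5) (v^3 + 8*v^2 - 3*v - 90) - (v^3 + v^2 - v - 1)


(1) = -7.0*b^2 + 2.78*b - 1.56
(2) = 3.1*c^2 - 0.43*c + 2.82
(3) = 2.52*w^3 + 0.27*w^2 - 0.51*w + 1.52
(4) = -4.71*z^6 + 1.66*z^5 + 2.36*z^4 - 2.59*z^3 - 0.73*z^2 + 1.53*z + 4.25
(5) = 7*v^2 - 2*v - 89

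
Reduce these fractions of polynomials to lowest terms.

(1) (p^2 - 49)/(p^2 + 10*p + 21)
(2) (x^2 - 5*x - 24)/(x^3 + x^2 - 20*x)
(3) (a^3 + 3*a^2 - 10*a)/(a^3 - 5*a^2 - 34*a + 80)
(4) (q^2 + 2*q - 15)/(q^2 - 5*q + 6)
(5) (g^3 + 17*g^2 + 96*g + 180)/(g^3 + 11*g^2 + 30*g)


(1) = (p - 7)/(p + 3)
(2) = (x^2 - 5*x - 24)/(x^3 + x^2 - 20*x)
(3) = a/(a - 8)
(4) = (q + 5)/(q - 2)
(5) = (g + 6)/g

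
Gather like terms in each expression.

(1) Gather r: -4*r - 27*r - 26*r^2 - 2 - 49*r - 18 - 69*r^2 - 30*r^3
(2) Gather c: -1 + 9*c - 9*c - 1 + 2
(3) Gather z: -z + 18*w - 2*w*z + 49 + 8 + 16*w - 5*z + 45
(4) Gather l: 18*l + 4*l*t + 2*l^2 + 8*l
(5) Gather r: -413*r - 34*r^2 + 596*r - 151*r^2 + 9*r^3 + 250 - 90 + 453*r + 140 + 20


(1) = -30*r^3 - 95*r^2 - 80*r - 20
(2) = 0
(3) = 34*w + z*(-2*w - 6) + 102
(4) = 2*l^2 + l*(4*t + 26)
(5) = 9*r^3 - 185*r^2 + 636*r + 320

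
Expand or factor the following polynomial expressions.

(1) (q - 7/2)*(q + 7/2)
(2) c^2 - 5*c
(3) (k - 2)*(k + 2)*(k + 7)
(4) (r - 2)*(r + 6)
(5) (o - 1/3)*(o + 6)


(1) = q^2 - 49/4
(2) = c*(c - 5)
(3) = k^3 + 7*k^2 - 4*k - 28
(4) = r^2 + 4*r - 12
(5) = o^2 + 17*o/3 - 2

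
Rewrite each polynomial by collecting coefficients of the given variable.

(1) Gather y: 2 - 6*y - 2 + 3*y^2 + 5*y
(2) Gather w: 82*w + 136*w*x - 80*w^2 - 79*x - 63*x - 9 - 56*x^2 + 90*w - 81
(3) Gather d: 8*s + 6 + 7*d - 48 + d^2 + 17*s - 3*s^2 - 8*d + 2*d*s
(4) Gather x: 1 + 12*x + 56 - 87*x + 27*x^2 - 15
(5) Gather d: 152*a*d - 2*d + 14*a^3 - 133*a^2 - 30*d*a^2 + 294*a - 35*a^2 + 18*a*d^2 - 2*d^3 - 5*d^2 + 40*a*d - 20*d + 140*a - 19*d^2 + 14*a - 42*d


(1) = 3*y^2 - y
(2) = -80*w^2 + w*(136*x + 172) - 56*x^2 - 142*x - 90
(3) = d^2 + d*(2*s - 1) - 3*s^2 + 25*s - 42
(4) = 27*x^2 - 75*x + 42
(5) = 14*a^3 - 168*a^2 + 448*a - 2*d^3 + d^2*(18*a - 24) + d*(-30*a^2 + 192*a - 64)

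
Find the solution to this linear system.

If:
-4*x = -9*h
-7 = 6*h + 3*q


Then:
h = 4*x/9
q = -8*x/9 - 7/3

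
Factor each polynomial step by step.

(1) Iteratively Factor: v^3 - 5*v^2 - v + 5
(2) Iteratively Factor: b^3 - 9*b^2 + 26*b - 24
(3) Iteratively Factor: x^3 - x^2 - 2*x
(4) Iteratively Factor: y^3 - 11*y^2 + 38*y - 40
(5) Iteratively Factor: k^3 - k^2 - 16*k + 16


(1) = (v + 1)*(v^2 - 6*v + 5) = (v - 5)*(v + 1)*(v - 1)
(2) = (b - 3)*(b^2 - 6*b + 8) = (b - 4)*(b - 3)*(b - 2)
(3) = (x + 1)*(x^2 - 2*x) = x*(x + 1)*(x - 2)
(4) = (y - 2)*(y^2 - 9*y + 20) = (y - 4)*(y - 2)*(y - 5)
(5) = (k - 4)*(k^2 + 3*k - 4) = (k - 4)*(k + 4)*(k - 1)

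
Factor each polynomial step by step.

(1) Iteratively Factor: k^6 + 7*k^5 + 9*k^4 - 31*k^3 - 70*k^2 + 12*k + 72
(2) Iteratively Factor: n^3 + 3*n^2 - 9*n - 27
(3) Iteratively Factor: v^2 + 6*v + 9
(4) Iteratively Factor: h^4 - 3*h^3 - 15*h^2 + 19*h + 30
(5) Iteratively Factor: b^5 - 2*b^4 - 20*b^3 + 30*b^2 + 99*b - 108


(1) = (k + 2)*(k^5 + 5*k^4 - k^3 - 29*k^2 - 12*k + 36) = (k - 2)*(k + 2)*(k^4 + 7*k^3 + 13*k^2 - 3*k - 18) = (k - 2)*(k + 2)*(k + 3)*(k^3 + 4*k^2 + k - 6) = (k - 2)*(k - 1)*(k + 2)*(k + 3)*(k^2 + 5*k + 6) = (k - 2)*(k - 1)*(k + 2)*(k + 3)^2*(k + 2)
(2) = (n - 3)*(n^2 + 6*n + 9) = (n - 3)*(n + 3)*(n + 3)
(3) = (v + 3)*(v + 3)
(4) = (h - 5)*(h^3 + 2*h^2 - 5*h - 6) = (h - 5)*(h + 3)*(h^2 - h - 2) = (h - 5)*(h + 1)*(h + 3)*(h - 2)
(5) = (b - 1)*(b^4 - b^3 - 21*b^2 + 9*b + 108) = (b - 1)*(b + 3)*(b^3 - 4*b^2 - 9*b + 36) = (b - 4)*(b - 1)*(b + 3)*(b^2 - 9) = (b - 4)*(b - 3)*(b - 1)*(b + 3)*(b + 3)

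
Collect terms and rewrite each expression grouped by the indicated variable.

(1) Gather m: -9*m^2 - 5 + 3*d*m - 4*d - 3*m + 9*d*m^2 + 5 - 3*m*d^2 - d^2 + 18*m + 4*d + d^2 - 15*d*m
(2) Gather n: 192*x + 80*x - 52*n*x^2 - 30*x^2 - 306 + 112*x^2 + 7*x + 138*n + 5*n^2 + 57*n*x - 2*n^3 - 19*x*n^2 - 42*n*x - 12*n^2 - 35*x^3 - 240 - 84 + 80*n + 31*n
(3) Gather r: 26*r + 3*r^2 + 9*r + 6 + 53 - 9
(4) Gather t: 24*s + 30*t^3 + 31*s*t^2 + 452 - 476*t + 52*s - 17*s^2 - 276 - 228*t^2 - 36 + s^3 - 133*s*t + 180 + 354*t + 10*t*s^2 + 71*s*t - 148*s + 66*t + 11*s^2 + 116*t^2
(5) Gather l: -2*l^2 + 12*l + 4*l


(1) = m^2*(9*d - 9) + m*(-3*d^2 - 12*d + 15)
(2) = -2*n^3 + n^2*(-19*x - 7) + n*(-52*x^2 + 15*x + 249) - 35*x^3 + 82*x^2 + 279*x - 630
(3) = 3*r^2 + 35*r + 50
(4) = s^3 - 6*s^2 - 72*s + 30*t^3 + t^2*(31*s - 112) + t*(10*s^2 - 62*s - 56) + 320
(5) = -2*l^2 + 16*l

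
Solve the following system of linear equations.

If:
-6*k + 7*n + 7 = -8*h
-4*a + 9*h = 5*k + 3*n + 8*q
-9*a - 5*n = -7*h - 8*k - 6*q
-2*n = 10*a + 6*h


Then:
a = 631*q/3215 + 889/3215
h = 13*q/3215 - 588/3215
k = -3709*q/3215 - 161/3215
n = -3194*q/3215 - 2681/3215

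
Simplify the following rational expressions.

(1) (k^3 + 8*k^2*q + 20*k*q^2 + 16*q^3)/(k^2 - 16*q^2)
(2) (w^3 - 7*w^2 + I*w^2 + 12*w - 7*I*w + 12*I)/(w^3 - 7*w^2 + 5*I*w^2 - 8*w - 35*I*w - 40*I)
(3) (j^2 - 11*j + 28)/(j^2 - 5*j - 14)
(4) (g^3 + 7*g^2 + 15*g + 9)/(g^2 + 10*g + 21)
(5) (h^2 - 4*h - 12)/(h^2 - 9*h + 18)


(1) = (-k^2 - 4*k*q - 4*q^2)/(-k + 4*q)
(2) = (w^3 + w^2*(-7 + I) + w*(12 - 7*I) + 12*I)/(w^3 + w^2*(-7 + 5*I) + w*(-8 - 35*I) - 40*I)
(3) = (j - 4)/(j + 2)
(4) = (g^2 + 4*g + 3)/(g + 7)
(5) = (h + 2)/(h - 3)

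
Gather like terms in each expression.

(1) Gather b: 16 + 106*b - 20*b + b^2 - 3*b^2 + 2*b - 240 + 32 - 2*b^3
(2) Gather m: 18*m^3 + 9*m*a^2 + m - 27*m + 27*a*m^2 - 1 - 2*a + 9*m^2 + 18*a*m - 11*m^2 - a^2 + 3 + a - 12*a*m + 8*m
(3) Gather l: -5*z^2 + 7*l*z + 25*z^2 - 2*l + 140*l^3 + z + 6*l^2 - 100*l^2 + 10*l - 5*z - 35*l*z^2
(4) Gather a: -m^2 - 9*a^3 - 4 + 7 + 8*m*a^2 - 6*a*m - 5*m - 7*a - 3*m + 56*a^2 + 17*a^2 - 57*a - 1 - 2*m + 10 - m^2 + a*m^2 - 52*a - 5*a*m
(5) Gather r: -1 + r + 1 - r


(1) = -2*b^3 - 2*b^2 + 88*b - 192
(2) = -a^2 - a + 18*m^3 + m^2*(27*a - 2) + m*(9*a^2 + 6*a - 18) + 2
(3) = 140*l^3 - 94*l^2 + l*(-35*z^2 + 7*z + 8) + 20*z^2 - 4*z
(4) = -9*a^3 + a^2*(8*m + 73) + a*(m^2 - 11*m - 116) - 2*m^2 - 10*m + 12
(5) = 0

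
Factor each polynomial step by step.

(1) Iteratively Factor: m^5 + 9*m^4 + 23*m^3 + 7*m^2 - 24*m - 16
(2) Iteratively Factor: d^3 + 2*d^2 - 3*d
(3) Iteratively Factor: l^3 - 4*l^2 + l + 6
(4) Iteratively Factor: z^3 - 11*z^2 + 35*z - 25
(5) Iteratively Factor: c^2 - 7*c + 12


(1) = (m + 1)*(m^4 + 8*m^3 + 15*m^2 - 8*m - 16) = (m + 1)*(m + 4)*(m^3 + 4*m^2 - m - 4) = (m + 1)^2*(m + 4)*(m^2 + 3*m - 4) = (m + 1)^2*(m + 4)^2*(m - 1)
(2) = (d)*(d^2 + 2*d - 3) = d*(d - 1)*(d + 3)
(3) = (l - 3)*(l^2 - l - 2) = (l - 3)*(l - 2)*(l + 1)
(4) = (z - 1)*(z^2 - 10*z + 25) = (z - 5)*(z - 1)*(z - 5)
(5) = (c - 3)*(c - 4)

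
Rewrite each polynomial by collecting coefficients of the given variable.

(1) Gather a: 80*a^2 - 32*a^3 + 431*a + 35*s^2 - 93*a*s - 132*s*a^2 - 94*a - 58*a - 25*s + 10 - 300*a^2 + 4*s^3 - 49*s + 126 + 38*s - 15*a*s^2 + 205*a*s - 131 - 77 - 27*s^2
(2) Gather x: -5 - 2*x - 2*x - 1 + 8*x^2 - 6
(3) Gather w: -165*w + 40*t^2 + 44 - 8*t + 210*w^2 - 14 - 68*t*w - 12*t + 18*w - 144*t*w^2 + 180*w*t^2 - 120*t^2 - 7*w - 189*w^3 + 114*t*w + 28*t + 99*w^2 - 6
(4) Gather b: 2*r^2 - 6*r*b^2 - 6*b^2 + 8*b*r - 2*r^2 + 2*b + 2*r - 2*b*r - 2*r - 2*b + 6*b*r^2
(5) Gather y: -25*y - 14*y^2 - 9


(1) = -32*a^3 + a^2*(-132*s - 220) + a*(-15*s^2 + 112*s + 279) + 4*s^3 + 8*s^2 - 36*s - 72
(2) = 8*x^2 - 4*x - 12
(3) = -80*t^2 + 8*t - 189*w^3 + w^2*(309 - 144*t) + w*(180*t^2 + 46*t - 154) + 24
(4) = b^2*(-6*r - 6) + b*(6*r^2 + 6*r)
(5) = -14*y^2 - 25*y - 9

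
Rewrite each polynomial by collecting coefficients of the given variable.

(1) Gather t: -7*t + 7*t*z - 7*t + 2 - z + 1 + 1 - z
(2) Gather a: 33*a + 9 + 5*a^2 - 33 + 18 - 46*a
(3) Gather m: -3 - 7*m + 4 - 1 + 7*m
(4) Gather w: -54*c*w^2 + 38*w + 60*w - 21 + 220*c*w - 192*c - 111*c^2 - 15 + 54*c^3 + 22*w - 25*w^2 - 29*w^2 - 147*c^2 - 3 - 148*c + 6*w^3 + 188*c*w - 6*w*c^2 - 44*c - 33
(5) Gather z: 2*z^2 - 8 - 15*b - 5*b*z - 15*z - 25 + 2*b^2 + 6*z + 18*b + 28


(1) = t*(7*z - 14) - 2*z + 4
(2) = 5*a^2 - 13*a - 6
(3) = 0
(4) = 54*c^3 - 258*c^2 - 384*c + 6*w^3 + w^2*(-54*c - 54) + w*(-6*c^2 + 408*c + 120) - 72
(5) = 2*b^2 + 3*b + 2*z^2 + z*(-5*b - 9) - 5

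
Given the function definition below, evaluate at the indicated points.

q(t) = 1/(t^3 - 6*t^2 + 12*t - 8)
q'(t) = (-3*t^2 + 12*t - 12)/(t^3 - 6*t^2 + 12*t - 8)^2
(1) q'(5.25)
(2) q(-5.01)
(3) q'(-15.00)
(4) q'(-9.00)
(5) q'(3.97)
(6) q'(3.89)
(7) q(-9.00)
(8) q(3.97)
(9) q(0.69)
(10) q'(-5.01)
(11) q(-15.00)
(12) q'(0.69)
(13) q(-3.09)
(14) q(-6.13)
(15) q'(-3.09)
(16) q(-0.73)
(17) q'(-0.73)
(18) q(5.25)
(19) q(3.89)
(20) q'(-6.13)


(1) = -0.03
(2) = -0.00
(3) = -0.00
(4) = -0.00
(5) = -0.20
(6) = -0.24
(7) = -0.00
(8) = 0.13
(9) = -0.44
(10) = -0.00
(11) = -0.00
(12) = -1.02
(13) = -0.01
(14) = -0.00
(15) = -0.00
(16) = -0.05
(17) = -0.05
(18) = 0.03
(19) = 0.15
(20) = -0.00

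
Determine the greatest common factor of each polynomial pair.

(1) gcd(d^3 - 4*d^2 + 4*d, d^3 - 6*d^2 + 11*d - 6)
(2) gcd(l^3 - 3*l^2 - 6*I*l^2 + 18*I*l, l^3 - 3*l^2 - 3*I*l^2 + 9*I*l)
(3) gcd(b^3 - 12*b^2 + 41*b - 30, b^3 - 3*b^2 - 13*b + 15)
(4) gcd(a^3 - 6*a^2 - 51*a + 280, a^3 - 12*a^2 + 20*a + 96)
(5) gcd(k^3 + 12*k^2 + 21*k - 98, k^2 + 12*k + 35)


(1) = gcd(d*(d - 2)^2, (d - 3)*(d - 2)*(d - 1)) = d - 2
(2) = gcd(l*(l - 3)*(l - 6*I), l*(l - 3)*(l - 3*I)) = l^2 - 3*l
(3) = b^2 - 6*b + 5
(4) = a - 8
(5) = gcd((k - 2)*(k + 7)^2, (k + 5)*(k + 7)) = k + 7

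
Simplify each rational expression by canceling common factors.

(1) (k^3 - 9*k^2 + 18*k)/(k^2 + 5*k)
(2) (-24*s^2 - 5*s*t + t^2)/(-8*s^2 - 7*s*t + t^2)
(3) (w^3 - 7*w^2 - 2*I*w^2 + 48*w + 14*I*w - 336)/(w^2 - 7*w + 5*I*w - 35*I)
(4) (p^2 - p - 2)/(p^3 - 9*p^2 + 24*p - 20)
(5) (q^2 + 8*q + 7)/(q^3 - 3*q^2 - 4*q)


(1) = (k^2 - 9*k + 18)/(k + 5)
(2) = (3*s + t)/(s + t)
(3) = (w^2 - 2*I*w + 48)/(w + 5*I)
(4) = (p + 1)/(p^2 - 7*p + 10)
(5) = (q + 7)/(q^2 - 4*q)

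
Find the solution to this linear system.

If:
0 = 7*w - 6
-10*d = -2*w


Then:
d = 6/35
w = 6/7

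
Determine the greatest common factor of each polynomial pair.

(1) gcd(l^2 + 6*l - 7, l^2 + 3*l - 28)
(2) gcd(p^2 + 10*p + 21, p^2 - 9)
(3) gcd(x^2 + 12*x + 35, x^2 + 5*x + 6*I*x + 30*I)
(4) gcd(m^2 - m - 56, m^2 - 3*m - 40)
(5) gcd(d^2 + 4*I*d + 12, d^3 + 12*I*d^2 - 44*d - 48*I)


(1) = l + 7
(2) = p + 3
(3) = x + 5
(4) = gcd((m - 8)*(m + 7), (m - 8)*(m + 5)) = m - 8
(5) = d + 6*I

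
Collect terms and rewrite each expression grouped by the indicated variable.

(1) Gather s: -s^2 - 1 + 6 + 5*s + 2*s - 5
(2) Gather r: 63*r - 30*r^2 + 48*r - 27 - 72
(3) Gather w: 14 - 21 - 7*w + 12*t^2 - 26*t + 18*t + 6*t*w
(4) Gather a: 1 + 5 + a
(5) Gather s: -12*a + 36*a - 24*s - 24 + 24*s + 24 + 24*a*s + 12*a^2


(1) = -s^2 + 7*s
(2) = -30*r^2 + 111*r - 99
(3) = 12*t^2 - 8*t + w*(6*t - 7) - 7
(4) = a + 6
(5) = 12*a^2 + 24*a*s + 24*a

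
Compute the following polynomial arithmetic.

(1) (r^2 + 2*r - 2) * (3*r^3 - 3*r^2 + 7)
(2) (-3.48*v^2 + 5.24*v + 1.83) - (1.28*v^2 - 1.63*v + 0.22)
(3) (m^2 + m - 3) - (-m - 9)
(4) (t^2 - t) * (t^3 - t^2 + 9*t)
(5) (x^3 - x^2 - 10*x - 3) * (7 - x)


(1) = 3*r^5 + 3*r^4 - 12*r^3 + 13*r^2 + 14*r - 14
(2) = -4.76*v^2 + 6.87*v + 1.61
(3) = m^2 + 2*m + 6
(4) = t^5 - 2*t^4 + 10*t^3 - 9*t^2
(5) = -x^4 + 8*x^3 + 3*x^2 - 67*x - 21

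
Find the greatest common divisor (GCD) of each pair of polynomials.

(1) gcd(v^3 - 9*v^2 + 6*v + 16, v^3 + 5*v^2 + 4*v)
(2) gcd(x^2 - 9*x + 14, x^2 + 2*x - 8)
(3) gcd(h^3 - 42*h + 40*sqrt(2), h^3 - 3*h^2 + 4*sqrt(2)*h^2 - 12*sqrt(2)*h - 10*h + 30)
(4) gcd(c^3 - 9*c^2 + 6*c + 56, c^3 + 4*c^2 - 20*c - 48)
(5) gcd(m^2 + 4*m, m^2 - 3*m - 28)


(1) = gcd((v - 8)*(v - 2)*(v + 1), v*(v + 1)*(v + 4)) = v + 1
(2) = x - 2
(3) = gcd((h - 4*sqrt(2))*(h - sqrt(2))*(h + 5*sqrt(2)), (h - 3)*(h - sqrt(2))*(h + 5*sqrt(2))) = h^2 + 4*sqrt(2)*h - 10
(4) = c^2 - 2*c - 8
(5) = gcd(m*(m + 4), (m - 7)*(m + 4)) = m + 4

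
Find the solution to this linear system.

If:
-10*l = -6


Then:
l = 3/5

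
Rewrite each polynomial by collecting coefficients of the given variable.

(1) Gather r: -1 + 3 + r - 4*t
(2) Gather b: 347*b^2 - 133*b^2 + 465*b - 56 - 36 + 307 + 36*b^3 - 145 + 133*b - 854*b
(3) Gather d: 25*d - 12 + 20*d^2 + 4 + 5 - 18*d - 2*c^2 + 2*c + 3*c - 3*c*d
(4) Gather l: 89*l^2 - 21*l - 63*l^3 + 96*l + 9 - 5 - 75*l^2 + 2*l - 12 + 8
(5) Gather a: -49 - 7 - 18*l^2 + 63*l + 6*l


(1) = r - 4*t + 2
(2) = 36*b^3 + 214*b^2 - 256*b + 70
(3) = -2*c^2 + 5*c + 20*d^2 + d*(7 - 3*c) - 3
(4) = -63*l^3 + 14*l^2 + 77*l
(5) = -18*l^2 + 69*l - 56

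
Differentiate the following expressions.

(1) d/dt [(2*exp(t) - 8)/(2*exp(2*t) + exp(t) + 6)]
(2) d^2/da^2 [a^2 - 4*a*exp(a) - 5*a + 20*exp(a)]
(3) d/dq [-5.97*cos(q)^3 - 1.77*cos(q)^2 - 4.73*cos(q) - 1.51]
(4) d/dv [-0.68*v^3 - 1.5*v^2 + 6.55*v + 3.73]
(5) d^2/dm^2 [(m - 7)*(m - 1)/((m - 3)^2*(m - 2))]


(1) = 2*(-(exp(t) - 4)*(4*exp(t) + 1) + 2*exp(2*t) + exp(t) + 6)*exp(t)/(2*exp(2*t) + exp(t) + 6)^2
(2) = -4*a*exp(a) + 12*exp(a) + 2
(3) = (17.91*cos(q)^2 + 3.54*cos(q) + 4.73)*sin(q)
(4) = -2.04*v^2 - 3.0*v + 6.55
(5) = 2*(m^4 - 18*m^3 + 54*m^2 - 12*m - 69)/(m^7 - 18*m^6 + 138*m^5 - 584*m^4 + 1473*m^3 - 2214*m^2 + 1836*m - 648)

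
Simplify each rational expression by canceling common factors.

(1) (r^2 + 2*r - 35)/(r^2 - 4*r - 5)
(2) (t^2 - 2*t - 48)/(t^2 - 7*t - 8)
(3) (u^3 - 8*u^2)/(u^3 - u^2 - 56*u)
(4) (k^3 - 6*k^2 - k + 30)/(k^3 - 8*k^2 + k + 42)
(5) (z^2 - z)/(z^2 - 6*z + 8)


(1) = (r + 7)/(r + 1)
(2) = (t + 6)/(t + 1)
(3) = u/(u + 7)
(4) = (k - 5)/(k - 7)
(5) = (z^2 - z)/(z^2 - 6*z + 8)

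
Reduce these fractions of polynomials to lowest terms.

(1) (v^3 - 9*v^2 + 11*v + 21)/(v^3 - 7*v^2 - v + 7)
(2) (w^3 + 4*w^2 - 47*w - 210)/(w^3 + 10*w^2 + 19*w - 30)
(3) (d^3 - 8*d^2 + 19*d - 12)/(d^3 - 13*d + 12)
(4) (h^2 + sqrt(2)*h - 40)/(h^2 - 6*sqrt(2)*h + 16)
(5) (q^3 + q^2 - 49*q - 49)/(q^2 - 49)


(1) = (v - 3)/(v - 1)
(2) = (w - 7)/(w - 1)
(3) = (d - 4)/(d + 4)
(4) = (h + 5*sqrt(2))/(h - 2*sqrt(2))
(5) = q + 1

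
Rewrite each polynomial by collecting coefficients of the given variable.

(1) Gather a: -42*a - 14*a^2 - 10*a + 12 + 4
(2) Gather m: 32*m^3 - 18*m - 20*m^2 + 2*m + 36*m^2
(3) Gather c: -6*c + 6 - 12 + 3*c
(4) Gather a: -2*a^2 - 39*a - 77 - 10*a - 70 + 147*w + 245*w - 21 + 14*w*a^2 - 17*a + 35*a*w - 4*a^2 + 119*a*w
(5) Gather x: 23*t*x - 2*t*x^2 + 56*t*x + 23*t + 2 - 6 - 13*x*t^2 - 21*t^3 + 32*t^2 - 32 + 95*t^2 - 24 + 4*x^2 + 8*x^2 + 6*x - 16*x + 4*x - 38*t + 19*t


(1) = -14*a^2 - 52*a + 16
(2) = 32*m^3 + 16*m^2 - 16*m
(3) = -3*c - 6
(4) = a^2*(14*w - 6) + a*(154*w - 66) + 392*w - 168
(5) = -21*t^3 + 127*t^2 + 4*t + x^2*(12 - 2*t) + x*(-13*t^2 + 79*t - 6) - 60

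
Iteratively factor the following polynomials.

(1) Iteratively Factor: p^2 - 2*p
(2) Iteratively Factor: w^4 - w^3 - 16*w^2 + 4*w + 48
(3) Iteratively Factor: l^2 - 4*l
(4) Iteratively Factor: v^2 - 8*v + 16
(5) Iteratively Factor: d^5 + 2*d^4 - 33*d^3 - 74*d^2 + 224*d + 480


(1) = (p - 2)*(p)
(2) = (w - 4)*(w^3 + 3*w^2 - 4*w - 12) = (w - 4)*(w + 3)*(w^2 - 4) = (w - 4)*(w - 2)*(w + 3)*(w + 2)
(3) = (l)*(l - 4)
(4) = (v - 4)*(v - 4)
(5) = (d + 4)*(d^4 - 2*d^3 - 25*d^2 + 26*d + 120) = (d - 5)*(d + 4)*(d^3 + 3*d^2 - 10*d - 24) = (d - 5)*(d - 3)*(d + 4)*(d^2 + 6*d + 8) = (d - 5)*(d - 3)*(d + 4)^2*(d + 2)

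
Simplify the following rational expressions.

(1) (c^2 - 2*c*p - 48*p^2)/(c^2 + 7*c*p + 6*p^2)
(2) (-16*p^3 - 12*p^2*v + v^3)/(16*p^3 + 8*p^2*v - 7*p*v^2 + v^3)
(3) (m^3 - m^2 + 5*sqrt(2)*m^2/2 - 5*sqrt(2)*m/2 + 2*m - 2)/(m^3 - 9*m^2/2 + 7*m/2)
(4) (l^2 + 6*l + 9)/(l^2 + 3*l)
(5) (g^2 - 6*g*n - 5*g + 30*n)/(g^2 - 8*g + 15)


(1) = (c - 8*p)/(c + p)
(2) = (-4*p^2 - 4*p*v - v^2)/(4*p^2 + 3*p*v - v^2)
(3) = (4*m^2 + 10*sqrt(2)*m + 8)/(4*m^2 - 14*m)
(4) = (l + 3)/l
(5) = (g - 6*n)/(g - 3)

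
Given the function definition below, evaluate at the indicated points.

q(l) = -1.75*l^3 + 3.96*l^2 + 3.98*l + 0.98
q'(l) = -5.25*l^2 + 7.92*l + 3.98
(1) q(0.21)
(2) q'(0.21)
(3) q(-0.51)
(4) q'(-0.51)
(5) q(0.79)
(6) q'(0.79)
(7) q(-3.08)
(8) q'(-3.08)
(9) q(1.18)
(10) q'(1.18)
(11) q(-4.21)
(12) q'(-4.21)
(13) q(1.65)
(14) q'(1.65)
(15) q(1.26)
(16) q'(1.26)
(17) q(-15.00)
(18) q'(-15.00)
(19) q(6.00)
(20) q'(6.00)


(1) = 1.97
(2) = 5.41
(3) = 0.21
(4) = -1.42
(5) = 5.73
(6) = 6.96
(7) = 77.42
(8) = -70.22
(9) = 8.31
(10) = 6.02
(11) = 184.99
(12) = -122.41
(13) = 10.47
(14) = 2.75
(15) = 8.78
(16) = 5.62
(17) = 6738.53
(18) = -1296.07
(19) = -210.58
(20) = -137.50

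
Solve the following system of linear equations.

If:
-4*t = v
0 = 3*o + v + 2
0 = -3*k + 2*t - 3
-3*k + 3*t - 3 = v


Then:
k = -1
o = -2/3
t = 0
v = 0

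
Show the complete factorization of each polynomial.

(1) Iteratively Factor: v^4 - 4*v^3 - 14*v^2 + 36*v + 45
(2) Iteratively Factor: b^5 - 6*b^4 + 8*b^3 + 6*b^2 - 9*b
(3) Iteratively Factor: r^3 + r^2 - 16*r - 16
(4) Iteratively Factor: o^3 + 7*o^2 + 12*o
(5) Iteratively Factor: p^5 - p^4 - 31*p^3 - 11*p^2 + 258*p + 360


(1) = (v + 3)*(v^3 - 7*v^2 + 7*v + 15) = (v - 5)*(v + 3)*(v^2 - 2*v - 3) = (v - 5)*(v + 1)*(v + 3)*(v - 3)
(2) = (b - 3)*(b^4 - 3*b^3 - b^2 + 3*b) = (b - 3)*(b + 1)*(b^3 - 4*b^2 + 3*b) = (b - 3)*(b - 1)*(b + 1)*(b^2 - 3*b) = b*(b - 3)*(b - 1)*(b + 1)*(b - 3)
(3) = (r + 4)*(r^2 - 3*r - 4) = (r + 1)*(r + 4)*(r - 4)
(4) = (o + 4)*(o^2 + 3*o) = o*(o + 4)*(o + 3)
(5) = (p - 5)*(p^4 + 4*p^3 - 11*p^2 - 66*p - 72) = (p - 5)*(p + 3)*(p^3 + p^2 - 14*p - 24) = (p - 5)*(p - 4)*(p + 3)*(p^2 + 5*p + 6) = (p - 5)*(p - 4)*(p + 3)^2*(p + 2)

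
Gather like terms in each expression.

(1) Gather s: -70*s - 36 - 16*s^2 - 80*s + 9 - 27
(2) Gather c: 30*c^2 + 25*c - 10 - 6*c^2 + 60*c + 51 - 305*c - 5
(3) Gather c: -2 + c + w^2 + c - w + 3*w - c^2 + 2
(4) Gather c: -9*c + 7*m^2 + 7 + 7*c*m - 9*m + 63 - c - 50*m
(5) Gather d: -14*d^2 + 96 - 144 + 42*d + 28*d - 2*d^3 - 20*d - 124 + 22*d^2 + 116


(1) = -16*s^2 - 150*s - 54
(2) = 24*c^2 - 220*c + 36
(3) = -c^2 + 2*c + w^2 + 2*w
(4) = c*(7*m - 10) + 7*m^2 - 59*m + 70
(5) = -2*d^3 + 8*d^2 + 50*d - 56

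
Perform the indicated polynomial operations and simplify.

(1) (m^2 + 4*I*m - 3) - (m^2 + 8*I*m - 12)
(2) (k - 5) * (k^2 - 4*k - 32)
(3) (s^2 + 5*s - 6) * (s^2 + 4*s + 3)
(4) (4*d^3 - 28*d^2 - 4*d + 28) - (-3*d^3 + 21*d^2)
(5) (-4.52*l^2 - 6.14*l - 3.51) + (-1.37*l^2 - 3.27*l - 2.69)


(1) = -4*I*m + 9
(2) = k^3 - 9*k^2 - 12*k + 160
(3) = s^4 + 9*s^3 + 17*s^2 - 9*s - 18
(4) = 7*d^3 - 49*d^2 - 4*d + 28
(5) = -5.89*l^2 - 9.41*l - 6.2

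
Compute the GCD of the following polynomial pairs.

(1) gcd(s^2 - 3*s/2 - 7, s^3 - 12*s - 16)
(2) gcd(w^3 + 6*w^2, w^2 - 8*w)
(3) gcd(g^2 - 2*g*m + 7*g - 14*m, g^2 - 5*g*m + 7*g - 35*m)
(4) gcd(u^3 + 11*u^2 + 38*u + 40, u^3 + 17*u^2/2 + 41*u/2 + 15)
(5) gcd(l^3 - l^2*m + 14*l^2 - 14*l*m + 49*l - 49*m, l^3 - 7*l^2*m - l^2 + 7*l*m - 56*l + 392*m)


(1) = gcd((s - 7/2)*(s + 2), (s - 4)*(s + 2)^2) = s + 2
(2) = gcd(w^2*(w + 6), w*(w - 8)) = w
(3) = g + 7
(4) = gcd((u + 2)*(u + 4)*(u + 5), (u + 3/2)*(u + 2)*(u + 5)) = u^2 + 7*u + 10
(5) = gcd((l + 7)^2*(l - m), (l - 8)*(l + 7)*(l - 7*m)) = l + 7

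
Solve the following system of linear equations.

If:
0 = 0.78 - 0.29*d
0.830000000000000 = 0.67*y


Then:
d = 2.69
y = 1.24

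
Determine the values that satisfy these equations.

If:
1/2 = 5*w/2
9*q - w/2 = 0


Then:
q = 1/90
w = 1/5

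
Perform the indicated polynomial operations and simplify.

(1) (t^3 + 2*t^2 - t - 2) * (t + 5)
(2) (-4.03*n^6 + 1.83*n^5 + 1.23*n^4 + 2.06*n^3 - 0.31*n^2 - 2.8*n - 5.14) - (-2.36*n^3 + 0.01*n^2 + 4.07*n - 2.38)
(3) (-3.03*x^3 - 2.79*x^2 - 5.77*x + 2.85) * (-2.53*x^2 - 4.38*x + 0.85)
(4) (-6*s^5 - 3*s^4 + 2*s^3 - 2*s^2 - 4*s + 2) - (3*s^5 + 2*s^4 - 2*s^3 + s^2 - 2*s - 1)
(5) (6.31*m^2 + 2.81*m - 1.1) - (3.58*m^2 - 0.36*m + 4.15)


(1) = t^4 + 7*t^3 + 9*t^2 - 7*t - 10
(2) = -4.03*n^6 + 1.83*n^5 + 1.23*n^4 + 4.42*n^3 - 0.32*n^2 - 6.87*n - 2.76
(3) = 7.6659*x^5 + 20.3301*x^4 + 24.2428*x^3 + 15.6906*x^2 - 17.3875*x + 2.4225
(4) = -9*s^5 - 5*s^4 + 4*s^3 - 3*s^2 - 2*s + 3
(5) = 2.73*m^2 + 3.17*m - 5.25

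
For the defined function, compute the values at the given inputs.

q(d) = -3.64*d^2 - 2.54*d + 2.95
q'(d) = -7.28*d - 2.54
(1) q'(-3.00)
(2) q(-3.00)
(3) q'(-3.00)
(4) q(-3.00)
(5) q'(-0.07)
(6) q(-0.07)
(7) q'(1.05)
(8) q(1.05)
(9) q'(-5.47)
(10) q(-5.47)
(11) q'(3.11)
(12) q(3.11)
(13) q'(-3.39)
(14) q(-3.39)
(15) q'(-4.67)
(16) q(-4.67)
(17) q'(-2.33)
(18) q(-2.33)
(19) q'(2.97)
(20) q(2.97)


(1) = 19.30
(2) = -22.19
(3) = 19.30
(4) = -22.19
(5) = -2.03
(6) = 3.11
(7) = -10.18
(8) = -3.73
(9) = 37.28
(10) = -92.07
(11) = -25.18
(12) = -40.16
(13) = 22.14
(14) = -30.27
(15) = 31.46
(16) = -64.57
(17) = 14.42
(18) = -10.89
(19) = -24.16
(20) = -36.70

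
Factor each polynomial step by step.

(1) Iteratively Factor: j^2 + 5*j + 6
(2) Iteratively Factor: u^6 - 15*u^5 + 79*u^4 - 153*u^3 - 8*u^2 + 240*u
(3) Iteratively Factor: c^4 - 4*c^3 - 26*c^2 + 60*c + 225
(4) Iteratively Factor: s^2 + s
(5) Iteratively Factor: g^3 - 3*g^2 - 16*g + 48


(1) = (j + 3)*(j + 2)
(2) = (u - 4)*(u^5 - 11*u^4 + 35*u^3 - 13*u^2 - 60*u) = (u - 4)*(u - 3)*(u^4 - 8*u^3 + 11*u^2 + 20*u) = (u - 4)^2*(u - 3)*(u^3 - 4*u^2 - 5*u) = (u - 5)*(u - 4)^2*(u - 3)*(u^2 + u) = (u - 5)*(u - 4)^2*(u - 3)*(u + 1)*(u)
(3) = (c + 3)*(c^3 - 7*c^2 - 5*c + 75) = (c + 3)^2*(c^2 - 10*c + 25) = (c - 5)*(c + 3)^2*(c - 5)
(4) = (s)*(s + 1)
(5) = (g - 4)*(g^2 + g - 12) = (g - 4)*(g - 3)*(g + 4)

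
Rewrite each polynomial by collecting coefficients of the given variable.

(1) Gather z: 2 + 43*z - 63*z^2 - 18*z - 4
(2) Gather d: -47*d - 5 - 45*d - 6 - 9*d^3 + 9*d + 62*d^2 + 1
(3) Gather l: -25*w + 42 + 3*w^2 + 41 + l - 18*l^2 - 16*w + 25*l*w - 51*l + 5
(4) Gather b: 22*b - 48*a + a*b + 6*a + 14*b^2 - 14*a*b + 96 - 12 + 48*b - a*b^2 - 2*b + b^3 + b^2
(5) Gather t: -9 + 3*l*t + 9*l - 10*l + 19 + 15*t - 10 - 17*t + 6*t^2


(1) = -63*z^2 + 25*z - 2
(2) = -9*d^3 + 62*d^2 - 83*d - 10
(3) = -18*l^2 + l*(25*w - 50) + 3*w^2 - 41*w + 88
(4) = -42*a + b^3 + b^2*(15 - a) + b*(68 - 13*a) + 84
(5) = -l + 6*t^2 + t*(3*l - 2)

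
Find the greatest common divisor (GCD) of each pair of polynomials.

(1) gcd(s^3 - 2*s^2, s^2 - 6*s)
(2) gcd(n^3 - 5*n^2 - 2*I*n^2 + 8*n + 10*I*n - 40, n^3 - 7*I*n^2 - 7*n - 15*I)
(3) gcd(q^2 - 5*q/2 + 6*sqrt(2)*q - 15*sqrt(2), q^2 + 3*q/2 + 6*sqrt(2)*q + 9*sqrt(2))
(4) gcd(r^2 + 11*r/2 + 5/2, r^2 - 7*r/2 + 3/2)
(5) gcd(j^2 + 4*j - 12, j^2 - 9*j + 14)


(1) = s
(2) = 1
(3) = q + 6*sqrt(2)
(4) = gcd((r + 1/2)*(r + 5), (r - 3)*(r - 1/2)) = 1
(5) = gcd((j - 2)*(j + 6), (j - 7)*(j - 2)) = j - 2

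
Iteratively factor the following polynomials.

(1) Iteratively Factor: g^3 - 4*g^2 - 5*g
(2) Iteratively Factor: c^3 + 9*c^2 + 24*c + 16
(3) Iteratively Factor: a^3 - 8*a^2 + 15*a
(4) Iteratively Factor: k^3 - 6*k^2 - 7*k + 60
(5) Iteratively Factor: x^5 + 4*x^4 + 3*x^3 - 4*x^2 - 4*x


(1) = (g - 5)*(g^2 + g) = g*(g - 5)*(g + 1)
(2) = (c + 4)*(c^2 + 5*c + 4) = (c + 4)^2*(c + 1)
(3) = (a - 3)*(a^2 - 5*a) = a*(a - 3)*(a - 5)
(4) = (k - 4)*(k^2 - 2*k - 15) = (k - 4)*(k + 3)*(k - 5)
(5) = (x + 1)*(x^4 + 3*x^3 - 4*x) = x*(x + 1)*(x^3 + 3*x^2 - 4) = x*(x + 1)*(x + 2)*(x^2 + x - 2) = x*(x + 1)*(x + 2)^2*(x - 1)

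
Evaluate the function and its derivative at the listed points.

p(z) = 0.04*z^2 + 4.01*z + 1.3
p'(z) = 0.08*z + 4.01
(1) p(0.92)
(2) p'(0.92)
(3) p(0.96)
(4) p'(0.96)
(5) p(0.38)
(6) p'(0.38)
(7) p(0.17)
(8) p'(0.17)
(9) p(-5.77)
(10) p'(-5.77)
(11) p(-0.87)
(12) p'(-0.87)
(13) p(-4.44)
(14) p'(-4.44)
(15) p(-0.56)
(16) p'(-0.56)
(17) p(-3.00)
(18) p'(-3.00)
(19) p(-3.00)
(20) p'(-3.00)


(1) = 5.02
(2) = 4.08
(3) = 5.19
(4) = 4.09
(5) = 2.83
(6) = 4.04
(7) = 1.98
(8) = 4.02
(9) = -20.51
(10) = 3.55
(11) = -2.16
(12) = 3.94
(13) = -15.72
(14) = 3.65
(15) = -0.93
(16) = 3.97
(17) = -10.37
(18) = 3.77
(19) = -10.37
(20) = 3.77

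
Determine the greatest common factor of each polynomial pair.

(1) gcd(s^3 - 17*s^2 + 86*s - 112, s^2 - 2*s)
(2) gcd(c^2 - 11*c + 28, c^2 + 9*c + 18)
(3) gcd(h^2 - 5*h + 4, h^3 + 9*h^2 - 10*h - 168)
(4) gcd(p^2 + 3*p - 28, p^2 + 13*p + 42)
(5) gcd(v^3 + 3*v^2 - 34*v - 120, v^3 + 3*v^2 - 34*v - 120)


(1) = gcd((s - 8)*(s - 7)*(s - 2), s*(s - 2)) = s - 2
(2) = gcd((c - 7)*(c - 4), (c + 3)*(c + 6)) = 1
(3) = h - 4
(4) = p + 7
(5) = v^3 + 3*v^2 - 34*v - 120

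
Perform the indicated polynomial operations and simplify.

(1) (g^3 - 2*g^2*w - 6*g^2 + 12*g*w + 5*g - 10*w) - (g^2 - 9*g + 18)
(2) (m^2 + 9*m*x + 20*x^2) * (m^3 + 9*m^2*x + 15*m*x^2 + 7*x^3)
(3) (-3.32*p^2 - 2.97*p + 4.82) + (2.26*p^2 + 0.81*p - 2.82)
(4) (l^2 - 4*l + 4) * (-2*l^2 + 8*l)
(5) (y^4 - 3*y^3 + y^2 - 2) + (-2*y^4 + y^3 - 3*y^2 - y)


(1) = g^3 - 2*g^2*w - 7*g^2 + 12*g*w + 14*g - 10*w - 18
(2) = m^5 + 18*m^4*x + 116*m^3*x^2 + 322*m^2*x^3 + 363*m*x^4 + 140*x^5
(3) = -1.06*p^2 - 2.16*p + 2.0
(4) = -2*l^4 + 16*l^3 - 40*l^2 + 32*l
(5) = -y^4 - 2*y^3 - 2*y^2 - y - 2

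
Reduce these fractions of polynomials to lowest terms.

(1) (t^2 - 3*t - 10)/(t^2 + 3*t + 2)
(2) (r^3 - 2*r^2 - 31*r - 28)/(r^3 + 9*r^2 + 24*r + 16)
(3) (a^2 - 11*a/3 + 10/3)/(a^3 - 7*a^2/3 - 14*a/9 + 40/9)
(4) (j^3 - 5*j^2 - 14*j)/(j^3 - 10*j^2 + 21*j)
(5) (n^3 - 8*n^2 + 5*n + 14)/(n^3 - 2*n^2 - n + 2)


(1) = (t - 5)/(t + 1)
(2) = (r - 7)/(r + 4)
(3) = 3/(3*a + 4)
(4) = (j + 2)/(j - 3)
(5) = (n - 7)/(n - 1)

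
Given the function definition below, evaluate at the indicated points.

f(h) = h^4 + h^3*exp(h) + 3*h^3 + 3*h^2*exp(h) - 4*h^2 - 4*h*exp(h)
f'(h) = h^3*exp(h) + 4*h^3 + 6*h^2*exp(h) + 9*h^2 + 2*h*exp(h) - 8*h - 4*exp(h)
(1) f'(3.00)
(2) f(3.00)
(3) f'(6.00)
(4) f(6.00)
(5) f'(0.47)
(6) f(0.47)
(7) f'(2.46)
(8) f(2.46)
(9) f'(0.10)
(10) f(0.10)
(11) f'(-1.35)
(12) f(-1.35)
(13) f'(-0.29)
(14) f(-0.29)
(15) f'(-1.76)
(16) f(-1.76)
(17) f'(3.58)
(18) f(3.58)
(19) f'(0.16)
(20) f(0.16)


(1) = 1832.10
(2) = 969.59
(3) = 178648.67
(4) = 122828.64
(5) = -3.97
(6) = -2.30
(7) = 704.35
(8) = 328.65
(9) = -4.84
(10) = -0.44
(11) = 17.82
(12) = -9.17
(13) = -0.09
(14) = 0.64
(15) = 21.12
(16) = -17.28
(17) = 4788.19
(18) = 2762.22
(19) = -5.17
(20) = -0.75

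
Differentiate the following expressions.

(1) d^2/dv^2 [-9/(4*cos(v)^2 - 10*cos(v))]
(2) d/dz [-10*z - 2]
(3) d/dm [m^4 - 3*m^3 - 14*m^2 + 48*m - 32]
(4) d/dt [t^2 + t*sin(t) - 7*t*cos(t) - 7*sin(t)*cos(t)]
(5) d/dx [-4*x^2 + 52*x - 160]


(1) = (18*(1 - cos(2*v))^2 + 675*cos(v)/4 + 297*cos(2*v)/4 - 135*cos(3*v)/4 - 891/4)/((2*cos(v) - 5)^3*cos(v)^3)
(2) = -10
(3) = 4*m^3 - 9*m^2 - 28*m + 48
(4) = 7*t*sin(t) + t*cos(t) + 2*t + sin(t) - 7*cos(t) - 7*cos(2*t)
(5) = 52 - 8*x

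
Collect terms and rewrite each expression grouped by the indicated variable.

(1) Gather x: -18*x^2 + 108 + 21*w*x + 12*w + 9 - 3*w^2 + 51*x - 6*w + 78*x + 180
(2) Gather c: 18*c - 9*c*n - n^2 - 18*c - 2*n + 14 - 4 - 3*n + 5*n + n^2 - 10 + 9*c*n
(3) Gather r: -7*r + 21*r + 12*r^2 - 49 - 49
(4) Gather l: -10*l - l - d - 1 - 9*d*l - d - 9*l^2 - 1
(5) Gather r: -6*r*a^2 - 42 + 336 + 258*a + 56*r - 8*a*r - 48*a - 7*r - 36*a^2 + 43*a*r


(1) = -3*w^2 + 6*w - 18*x^2 + x*(21*w + 129) + 297
(2) = 0
(3) = 12*r^2 + 14*r - 98
(4) = -2*d - 9*l^2 + l*(-9*d - 11) - 2
(5) = -36*a^2 + 210*a + r*(-6*a^2 + 35*a + 49) + 294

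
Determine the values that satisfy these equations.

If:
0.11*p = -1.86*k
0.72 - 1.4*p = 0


Then:
k = -0.03
p = 0.51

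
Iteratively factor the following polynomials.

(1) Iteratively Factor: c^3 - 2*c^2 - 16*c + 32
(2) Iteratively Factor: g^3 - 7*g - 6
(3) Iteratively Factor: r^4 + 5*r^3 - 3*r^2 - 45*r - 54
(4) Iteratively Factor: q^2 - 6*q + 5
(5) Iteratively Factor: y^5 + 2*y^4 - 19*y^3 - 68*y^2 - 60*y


(1) = (c + 4)*(c^2 - 6*c + 8) = (c - 4)*(c + 4)*(c - 2)
(2) = (g + 2)*(g^2 - 2*g - 3) = (g + 1)*(g + 2)*(g - 3)
(3) = (r + 2)*(r^3 + 3*r^2 - 9*r - 27) = (r - 3)*(r + 2)*(r^2 + 6*r + 9) = (r - 3)*(r + 2)*(r + 3)*(r + 3)
(4) = (q - 5)*(q - 1)
(5) = (y + 2)*(y^4 - 19*y^2 - 30*y) = (y + 2)*(y + 3)*(y^3 - 3*y^2 - 10*y) = (y + 2)^2*(y + 3)*(y^2 - 5*y) = y*(y + 2)^2*(y + 3)*(y - 5)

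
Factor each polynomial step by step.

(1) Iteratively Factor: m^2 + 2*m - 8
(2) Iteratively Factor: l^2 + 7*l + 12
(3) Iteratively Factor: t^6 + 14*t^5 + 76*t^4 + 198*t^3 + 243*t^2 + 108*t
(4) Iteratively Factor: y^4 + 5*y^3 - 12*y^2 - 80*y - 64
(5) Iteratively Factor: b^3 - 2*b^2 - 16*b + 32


(1) = (m - 2)*(m + 4)
(2) = (l + 3)*(l + 4)
(3) = (t + 3)*(t^5 + 11*t^4 + 43*t^3 + 69*t^2 + 36*t) = t*(t + 3)*(t^4 + 11*t^3 + 43*t^2 + 69*t + 36) = t*(t + 1)*(t + 3)*(t^3 + 10*t^2 + 33*t + 36) = t*(t + 1)*(t + 3)^2*(t^2 + 7*t + 12) = t*(t + 1)*(t + 3)^3*(t + 4)
(4) = (y - 4)*(y^3 + 9*y^2 + 24*y + 16) = (y - 4)*(y + 4)*(y^2 + 5*y + 4) = (y - 4)*(y + 1)*(y + 4)*(y + 4)
(5) = (b + 4)*(b^2 - 6*b + 8) = (b - 4)*(b + 4)*(b - 2)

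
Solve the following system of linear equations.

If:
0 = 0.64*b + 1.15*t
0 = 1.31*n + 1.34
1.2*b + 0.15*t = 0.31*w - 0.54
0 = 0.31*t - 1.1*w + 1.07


Then:
b = -0.20
n = -1.02
t = 0.11
w = 1.00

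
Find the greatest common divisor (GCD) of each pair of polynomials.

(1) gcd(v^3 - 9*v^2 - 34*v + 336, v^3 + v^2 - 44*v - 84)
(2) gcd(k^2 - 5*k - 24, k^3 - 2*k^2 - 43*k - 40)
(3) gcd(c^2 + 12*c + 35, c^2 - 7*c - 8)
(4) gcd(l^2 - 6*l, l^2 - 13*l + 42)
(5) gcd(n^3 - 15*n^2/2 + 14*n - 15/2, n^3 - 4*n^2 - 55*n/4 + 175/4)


(1) = v^2 - v - 42
(2) = gcd((k - 8)*(k + 3), (k - 8)*(k + 1)*(k + 5)) = k - 8
(3) = gcd((c + 5)*(c + 7), (c - 8)*(c + 1)) = 1
(4) = gcd(l*(l - 6), (l - 7)*(l - 6)) = l - 6
(5) = n - 5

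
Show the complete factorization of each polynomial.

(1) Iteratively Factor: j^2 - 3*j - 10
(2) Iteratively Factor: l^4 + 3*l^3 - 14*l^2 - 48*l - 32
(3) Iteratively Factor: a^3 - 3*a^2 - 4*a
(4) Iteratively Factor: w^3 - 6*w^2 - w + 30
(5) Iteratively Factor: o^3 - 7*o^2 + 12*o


(1) = (j + 2)*(j - 5)
(2) = (l + 1)*(l^3 + 2*l^2 - 16*l - 32) = (l + 1)*(l + 4)*(l^2 - 2*l - 8) = (l - 4)*(l + 1)*(l + 4)*(l + 2)
(3) = (a - 4)*(a^2 + a) = a*(a - 4)*(a + 1)
(4) = (w - 5)*(w^2 - w - 6) = (w - 5)*(w - 3)*(w + 2)
(5) = (o - 4)*(o^2 - 3*o) = o*(o - 4)*(o - 3)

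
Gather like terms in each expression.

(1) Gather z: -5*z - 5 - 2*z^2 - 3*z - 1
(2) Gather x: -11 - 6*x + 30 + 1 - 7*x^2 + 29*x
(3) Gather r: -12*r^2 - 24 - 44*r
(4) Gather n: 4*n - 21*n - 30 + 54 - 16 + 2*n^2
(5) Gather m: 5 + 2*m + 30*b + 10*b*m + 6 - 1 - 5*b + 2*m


(1) = -2*z^2 - 8*z - 6
(2) = -7*x^2 + 23*x + 20
(3) = -12*r^2 - 44*r - 24
(4) = 2*n^2 - 17*n + 8
(5) = 25*b + m*(10*b + 4) + 10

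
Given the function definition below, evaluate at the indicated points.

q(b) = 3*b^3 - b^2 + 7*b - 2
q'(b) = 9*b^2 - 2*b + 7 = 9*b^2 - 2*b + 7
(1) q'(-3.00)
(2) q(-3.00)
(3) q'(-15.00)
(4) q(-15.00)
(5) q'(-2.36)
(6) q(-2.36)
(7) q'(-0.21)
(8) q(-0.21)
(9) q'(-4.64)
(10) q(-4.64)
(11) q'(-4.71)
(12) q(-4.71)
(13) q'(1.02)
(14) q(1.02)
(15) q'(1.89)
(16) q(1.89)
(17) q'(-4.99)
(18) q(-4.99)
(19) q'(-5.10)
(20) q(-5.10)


(1) = 94.00
(2) = -113.00
(3) = 2062.00
(4) = -10457.00
(5) = 61.85
(6) = -63.52
(7) = 7.82
(8) = -3.54
(9) = 210.05
(10) = -355.70
(11) = 216.08
(12) = -370.62
(13) = 14.32
(14) = 7.28
(15) = 35.37
(16) = 27.91
(17) = 241.08
(18) = -434.58
(19) = 251.29
(20) = -461.66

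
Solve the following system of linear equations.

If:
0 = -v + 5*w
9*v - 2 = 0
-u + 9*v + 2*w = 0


Then:
u = 94/45
v = 2/9
w = 2/45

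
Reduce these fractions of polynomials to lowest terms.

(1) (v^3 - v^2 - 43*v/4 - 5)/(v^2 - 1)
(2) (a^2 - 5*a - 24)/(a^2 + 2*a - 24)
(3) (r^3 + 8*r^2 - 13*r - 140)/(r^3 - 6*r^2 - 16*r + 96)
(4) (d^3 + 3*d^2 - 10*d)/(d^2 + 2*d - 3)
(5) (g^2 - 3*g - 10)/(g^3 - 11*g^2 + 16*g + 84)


(1) = (4*v^3 - 4*v^2 - 43*v - 20)/(4*v^2 - 4)
(2) = (a^2 - 5*a - 24)/(a^2 + 2*a - 24)
(3) = (r^2 + 12*r + 35)/(r^2 - 2*r - 24)
(4) = (d^3 + 3*d^2 - 10*d)/(d^2 + 2*d - 3)
(5) = (g - 5)/(g^2 - 13*g + 42)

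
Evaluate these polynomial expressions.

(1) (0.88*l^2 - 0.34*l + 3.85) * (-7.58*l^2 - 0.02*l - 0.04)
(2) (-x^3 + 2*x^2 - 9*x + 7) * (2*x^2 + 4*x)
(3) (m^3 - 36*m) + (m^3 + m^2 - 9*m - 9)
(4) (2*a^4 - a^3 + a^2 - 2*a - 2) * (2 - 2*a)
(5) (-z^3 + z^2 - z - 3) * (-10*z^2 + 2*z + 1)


(1) = -6.6704*l^4 + 2.5596*l^3 - 29.2114*l^2 - 0.0634*l - 0.154
(2) = -2*x^5 - 10*x^3 - 22*x^2 + 28*x
(3) = 2*m^3 + m^2 - 45*m - 9
(4) = -4*a^5 + 6*a^4 - 4*a^3 + 6*a^2 - 4
(5) = 10*z^5 - 12*z^4 + 11*z^3 + 29*z^2 - 7*z - 3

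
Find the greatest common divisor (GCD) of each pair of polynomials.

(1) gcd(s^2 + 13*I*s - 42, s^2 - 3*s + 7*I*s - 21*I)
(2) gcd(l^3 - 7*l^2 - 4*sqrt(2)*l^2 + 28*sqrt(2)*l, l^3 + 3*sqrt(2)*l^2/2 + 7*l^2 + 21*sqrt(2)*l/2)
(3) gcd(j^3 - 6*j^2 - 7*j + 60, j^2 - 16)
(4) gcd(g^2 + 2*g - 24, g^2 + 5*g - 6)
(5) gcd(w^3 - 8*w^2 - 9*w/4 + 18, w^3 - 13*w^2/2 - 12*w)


(1) = gcd((s + 6*I)*(s + 7*I), (s - 3)*(s + 7*I)) = s + 7*I
(2) = l
(3) = j - 4
(4) = g + 6
(5) = gcd((w - 8)*(w - 3/2)*(w + 3/2), w*(w - 8)*(w + 3/2)) = w^2 - 13*w/2 - 12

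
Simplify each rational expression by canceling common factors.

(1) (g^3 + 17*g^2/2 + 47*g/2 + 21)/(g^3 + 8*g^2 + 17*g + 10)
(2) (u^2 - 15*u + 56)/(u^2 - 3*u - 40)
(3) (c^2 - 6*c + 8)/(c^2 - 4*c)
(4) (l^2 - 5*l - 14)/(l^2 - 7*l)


(1) = (2*g^2 + 13*g + 21)/(2*g^2 + 12*g + 10)
(2) = (u - 7)/(u + 5)
(3) = (c - 2)/c
(4) = (l + 2)/l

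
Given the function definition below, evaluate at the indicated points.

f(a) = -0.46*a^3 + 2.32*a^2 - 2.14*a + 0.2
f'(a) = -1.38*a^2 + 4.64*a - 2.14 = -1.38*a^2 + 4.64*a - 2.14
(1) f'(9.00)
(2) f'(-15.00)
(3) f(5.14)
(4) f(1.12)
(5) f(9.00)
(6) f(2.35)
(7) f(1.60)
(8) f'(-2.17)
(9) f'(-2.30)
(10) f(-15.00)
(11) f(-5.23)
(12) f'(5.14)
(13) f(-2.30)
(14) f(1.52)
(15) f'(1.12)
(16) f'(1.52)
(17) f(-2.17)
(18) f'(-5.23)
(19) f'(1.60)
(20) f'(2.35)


(1) = -72.16
(2) = -382.24
(3) = -11.97
(4) = 0.07
(5) = -166.48
(6) = 2.01
(7) = 0.83
(8) = -18.71
(9) = -20.11
(10) = 2106.80
(11) = 140.66
(12) = -14.75
(13) = 22.99
(14) = 0.69
(15) = 1.33
(16) = 1.72
(17) = 20.47
(18) = -64.15
(19) = 1.75
(20) = 1.14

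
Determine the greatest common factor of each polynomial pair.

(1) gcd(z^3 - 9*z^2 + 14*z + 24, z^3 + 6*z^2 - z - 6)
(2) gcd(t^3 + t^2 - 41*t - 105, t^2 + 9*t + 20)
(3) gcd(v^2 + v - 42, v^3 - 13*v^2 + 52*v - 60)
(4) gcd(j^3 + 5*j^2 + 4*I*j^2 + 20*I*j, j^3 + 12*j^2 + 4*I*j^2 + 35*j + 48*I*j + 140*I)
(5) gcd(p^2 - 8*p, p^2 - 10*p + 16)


(1) = gcd((z - 6)*(z - 4)*(z + 1), (z - 1)*(z + 1)*(z + 6)) = z + 1
(2) = gcd((t - 7)*(t + 3)*(t + 5), (t + 4)*(t + 5)) = t + 5
(3) = gcd((v - 6)*(v + 7), (v - 6)*(v - 5)*(v - 2)) = v - 6
(4) = gcd(j*(j + 5)*(j + 4*I), (j + 5)*(j + 7)*(j + 4*I)) = j^2 + j*(5 + 4*I) + 20*I
(5) = p - 8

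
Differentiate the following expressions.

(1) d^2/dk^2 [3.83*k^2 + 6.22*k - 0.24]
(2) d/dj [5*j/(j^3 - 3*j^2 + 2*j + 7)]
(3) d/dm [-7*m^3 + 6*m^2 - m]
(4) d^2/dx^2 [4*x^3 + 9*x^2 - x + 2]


(1) = 7.66000000000000
(2) = 5*(-2*j^3 + 3*j^2 + 7)/(j^6 - 6*j^5 + 13*j^4 + 2*j^3 - 38*j^2 + 28*j + 49)
(3) = -21*m^2 + 12*m - 1
(4) = 24*x + 18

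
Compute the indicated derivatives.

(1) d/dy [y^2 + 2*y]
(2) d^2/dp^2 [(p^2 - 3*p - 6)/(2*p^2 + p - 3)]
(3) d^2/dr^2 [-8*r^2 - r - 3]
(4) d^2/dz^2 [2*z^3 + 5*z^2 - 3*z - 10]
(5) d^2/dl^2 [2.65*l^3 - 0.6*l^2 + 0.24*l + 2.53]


(1) = 2*y + 2
(2) = 4*(-7*p^3 - 27*p^2 - 45*p - 21)/(8*p^6 + 12*p^5 - 30*p^4 - 35*p^3 + 45*p^2 + 27*p - 27)
(3) = -16
(4) = 12*z + 10
(5) = 15.9*l - 1.2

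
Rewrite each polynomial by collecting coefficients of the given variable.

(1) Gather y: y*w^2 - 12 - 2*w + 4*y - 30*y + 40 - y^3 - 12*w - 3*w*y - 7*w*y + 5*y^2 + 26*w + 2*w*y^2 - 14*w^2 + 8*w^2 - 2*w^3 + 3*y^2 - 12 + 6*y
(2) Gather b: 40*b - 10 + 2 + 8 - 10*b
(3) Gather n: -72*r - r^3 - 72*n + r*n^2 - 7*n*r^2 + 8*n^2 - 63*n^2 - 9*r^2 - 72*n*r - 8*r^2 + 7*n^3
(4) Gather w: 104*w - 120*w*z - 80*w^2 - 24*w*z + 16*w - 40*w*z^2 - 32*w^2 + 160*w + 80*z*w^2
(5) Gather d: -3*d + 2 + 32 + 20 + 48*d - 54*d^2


(1) = -2*w^3 - 6*w^2 + 12*w - y^3 + y^2*(2*w + 8) + y*(w^2 - 10*w - 20) + 16
(2) = 30*b
(3) = 7*n^3 + n^2*(r - 55) + n*(-7*r^2 - 72*r - 72) - r^3 - 17*r^2 - 72*r
(4) = w^2*(80*z - 112) + w*(-40*z^2 - 144*z + 280)
(5) = -54*d^2 + 45*d + 54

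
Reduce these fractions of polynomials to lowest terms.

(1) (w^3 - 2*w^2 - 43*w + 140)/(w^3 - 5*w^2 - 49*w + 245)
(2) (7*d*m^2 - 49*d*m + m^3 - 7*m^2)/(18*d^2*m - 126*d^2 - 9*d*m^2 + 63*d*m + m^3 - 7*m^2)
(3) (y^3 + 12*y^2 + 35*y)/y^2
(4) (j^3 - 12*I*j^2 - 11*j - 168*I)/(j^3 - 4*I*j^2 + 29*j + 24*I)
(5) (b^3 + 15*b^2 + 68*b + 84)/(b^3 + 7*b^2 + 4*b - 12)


(1) = (w - 4)/(w - 7)
(2) = (7*d*m + m^2)/(18*d^2 - 9*d*m + m^2)
(3) = (y^2 + 12*y + 35)/y
(4) = (j - 7*I)/(j + I)
(5) = (b + 7)/(b - 1)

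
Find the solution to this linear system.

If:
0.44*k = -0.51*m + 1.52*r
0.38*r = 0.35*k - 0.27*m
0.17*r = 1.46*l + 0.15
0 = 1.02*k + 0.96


Then:
k = -0.94
l = -0.16
m = -0.57
r = -0.46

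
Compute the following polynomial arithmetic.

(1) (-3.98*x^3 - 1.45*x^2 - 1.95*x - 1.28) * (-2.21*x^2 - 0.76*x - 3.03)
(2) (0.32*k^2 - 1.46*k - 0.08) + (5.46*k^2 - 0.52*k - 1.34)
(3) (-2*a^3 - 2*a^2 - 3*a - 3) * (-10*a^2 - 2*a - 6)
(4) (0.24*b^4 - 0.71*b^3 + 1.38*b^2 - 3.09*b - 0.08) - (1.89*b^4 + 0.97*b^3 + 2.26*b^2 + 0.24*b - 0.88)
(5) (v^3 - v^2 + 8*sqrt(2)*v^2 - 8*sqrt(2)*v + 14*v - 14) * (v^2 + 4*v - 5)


(1) = 8.7958*x^5 + 6.2293*x^4 + 17.4709*x^3 + 8.7043*x^2 + 6.8813*x + 3.8784
(2) = 5.78*k^2 - 1.98*k - 1.42
(3) = 20*a^5 + 24*a^4 + 46*a^3 + 48*a^2 + 24*a + 18
(4) = -1.65*b^4 - 1.68*b^3 - 0.88*b^2 - 3.33*b + 0.8
(5) = v^5 + 3*v^4 + 8*sqrt(2)*v^4 + 5*v^3 + 24*sqrt(2)*v^3 - 72*sqrt(2)*v^2 + 47*v^2 - 126*v + 40*sqrt(2)*v + 70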